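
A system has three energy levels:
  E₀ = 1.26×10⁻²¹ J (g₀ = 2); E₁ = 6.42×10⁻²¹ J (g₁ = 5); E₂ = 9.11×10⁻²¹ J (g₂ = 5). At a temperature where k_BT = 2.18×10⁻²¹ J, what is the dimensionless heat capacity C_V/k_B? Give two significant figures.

1.3

Eᵢ/kT = 0.5780, 2.945, 4.179.
Z = Σ gᵢe^(−Eᵢ/kT) = 2·e^(−0.5780) + 5·e^(−2.945) + 5·e^(−4.179) = 1.122 + 0.2630 + 0.07657 = 1.462.
⟨E⟩ = 2.599, ⟨E²⟩ = 12.98.
C_V/k_B = (⟨E²⟩ − ⟨E⟩²)/(kT)² = (12.98 − 6.755)/4.752 = 1.3.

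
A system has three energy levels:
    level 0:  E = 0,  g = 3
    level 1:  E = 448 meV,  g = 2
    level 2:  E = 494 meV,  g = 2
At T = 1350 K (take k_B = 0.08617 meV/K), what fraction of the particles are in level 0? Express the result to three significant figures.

0.977

k_BT = 0.08617 × 1350 K = 116.33 meV.
Eᵢ/kT = 0, 3.8511, 4.2465.
Z = Σ gᵢe^(−Eᵢ/kT) = 3·e^(−0) + 2·e^(−3.8511) + 2·e^(−4.2465) = 3.0000 + 0.042513 + 0.028628 = 3.0711.
P₀ = g₀ e^(−E₀/kT) / Z = 3.0000/3.0711 = 0.977.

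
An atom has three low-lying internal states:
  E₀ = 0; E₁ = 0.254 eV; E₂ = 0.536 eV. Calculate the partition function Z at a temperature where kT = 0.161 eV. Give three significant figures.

Eᵢ/kT = 0, 1.5776, 3.3292.
Z = Σ e^(−Eᵢ/kT) = e^(−0) + e^(−1.5776) + e^(−3.3292) = 1.0000 + 0.20647 + 0.035822 = 1.2423.

Z = 1.24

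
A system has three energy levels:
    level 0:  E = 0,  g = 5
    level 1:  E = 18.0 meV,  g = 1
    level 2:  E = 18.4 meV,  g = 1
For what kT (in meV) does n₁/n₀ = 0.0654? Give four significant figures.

16.10 meV

n₁/n₀ = (g₁/g₀) exp[−(E₁−E₀)/kT] = 0.0654.
⇒ (E₁−E₀)/kT = ln((1/5)/0.0654) = ln(3.05810) = 1.11779.
kT = 18.0 meV / 1.11779 = 16.10 meV.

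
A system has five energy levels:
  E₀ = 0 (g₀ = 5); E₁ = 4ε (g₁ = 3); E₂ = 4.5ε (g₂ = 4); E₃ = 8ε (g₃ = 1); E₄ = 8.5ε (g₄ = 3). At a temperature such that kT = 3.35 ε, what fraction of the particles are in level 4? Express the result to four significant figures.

0.03258

Eᵢ/kT = 0, 1.19403, 1.34328, 2.38806, 2.53731.
Z = Σ gᵢe^(−Eᵢ/kT) = 5·e^(−0) + 3·e^(−1.19403) + 4·e^(−1.34328) + 1·e^(−2.38806) + 3·e^(−2.53731) = 5.00000 + 0.908993 + 1.04395 + 0.0918076 + 0.237237 = 7.28199.
P₄ = g₄ e^(−E₄/kT) / Z = 0.237237/7.28199 = 0.03258.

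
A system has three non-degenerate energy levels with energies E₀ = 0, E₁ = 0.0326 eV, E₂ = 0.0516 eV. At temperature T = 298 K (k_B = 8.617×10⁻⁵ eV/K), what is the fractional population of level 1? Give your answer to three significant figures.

0.199

k_BT = 8.617×10⁻⁵ × 298 K = 0.025679 eV.
Eᵢ/kT = 0, 1.2695, 2.0094.
Z = Σ e^(−Eᵢ/kT) = e^(−0) + e^(−1.2695) + e^(−2.0094) = 1.0000 + 0.28097 + 0.13407 = 1.4150.
P₁ = e^(−E₁/kT) / Z = 0.28097/1.4150 = 0.199.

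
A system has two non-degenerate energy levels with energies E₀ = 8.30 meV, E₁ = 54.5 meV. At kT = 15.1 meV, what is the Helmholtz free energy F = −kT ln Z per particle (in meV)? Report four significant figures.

7.608 meV

Eᵢ/kT = 0.549669, 3.60927.
Z = Σ e^(−Eᵢ/kT) = e^(−0.549669) + e^(−3.60927) = 0.577141 + 0.0270716 = 0.604213.
F = −kT ln Z = −15.1 × ln(0.604213) = −15.1 × -0.503828 = 7.608 meV.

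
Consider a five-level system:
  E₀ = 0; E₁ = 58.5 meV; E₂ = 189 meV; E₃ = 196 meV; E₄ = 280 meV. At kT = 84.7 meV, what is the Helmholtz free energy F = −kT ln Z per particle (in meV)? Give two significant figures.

-47 meV

Eᵢ/kT = 0, 0.6907, 2.231, 2.314, 3.306.
Z = Σ e^(−Eᵢ/kT) = e^(−0) + e^(−0.6907) + e^(−2.231) + e^(−2.314) + e^(−3.306) = 1.000 + 0.5012 + 0.1074 + 0.09886 + 0.03666 = 1.744.
F = −kT ln Z = −84.7 × ln(1.744) = −84.7 × 0.5562 = -47 meV.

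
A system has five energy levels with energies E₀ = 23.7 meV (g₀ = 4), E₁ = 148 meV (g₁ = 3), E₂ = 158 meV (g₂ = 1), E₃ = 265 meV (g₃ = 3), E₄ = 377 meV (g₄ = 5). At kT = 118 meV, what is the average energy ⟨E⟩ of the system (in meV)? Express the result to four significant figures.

Eᵢ/kT = 0.200847, 1.25424, 1.33898, 2.24576, 3.19492.
Z = Σ gᵢe^(−Eᵢ/kT) = 4·e^(−0.200847) + 3·e^(−1.25424) + 1·e^(−1.33898) + 3·e^(−2.24576) + 5·e^(−3.19492) = 3.27215 + 0.855878 + 0.262113 + 0.317541 + 0.204849 = 4.91253.
⟨E⟩ = Σ Eᵢ gᵢe^(−Eᵢ/kT) / Z = (23.7·3.27215 + 148·0.855878 + 158·0.262113 + 265·0.317541 + 377·0.204849) / 4.91253 = 82.85 meV.

82.85 meV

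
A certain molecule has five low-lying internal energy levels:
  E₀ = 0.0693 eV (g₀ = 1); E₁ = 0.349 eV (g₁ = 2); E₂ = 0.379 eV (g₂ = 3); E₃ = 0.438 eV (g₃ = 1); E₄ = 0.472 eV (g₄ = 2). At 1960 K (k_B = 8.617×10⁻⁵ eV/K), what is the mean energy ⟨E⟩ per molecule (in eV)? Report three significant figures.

k_BT = 8.617×10⁻⁵ × 1960 K = 0.16889 eV.
Eᵢ/kT = 0.41033, 2.0664, 2.2441, 2.5934, 2.7947.
Z = Σ gᵢe^(−Eᵢ/kT) = 1·e^(−0.41033) + 2·e^(−2.0664) + 3·e^(−2.2441) + 1·e^(−2.5934) + 2·e^(−2.7947) = 0.66343 + 0.25328 + 0.31807 + 0.074765 + 0.12227 = 1.4318.
⟨E⟩ = Σ Eᵢ gᵢe^(−Eᵢ/kT) / Z = (0.0693·0.66343 + 0.349·0.25328 + 0.379·0.31807 + 0.438·0.074765 + 0.472·0.12227) / 1.4318 = 0.241 eV.

0.241 eV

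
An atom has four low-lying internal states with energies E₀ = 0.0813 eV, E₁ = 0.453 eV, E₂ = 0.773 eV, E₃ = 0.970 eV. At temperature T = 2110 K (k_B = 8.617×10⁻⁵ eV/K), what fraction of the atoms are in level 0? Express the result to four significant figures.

k_BT = 8.617×10⁻⁵ × 2110 K = 0.181819 eV.
Eᵢ/kT = 0.447148, 2.49149, 4.25148, 5.33498.
Z = Σ e^(−Eᵢ/kT) = e^(−0.447148) + e^(−2.49149) + e^(−4.25148) + e^(−5.33498) = 0.639449 + 0.0827865 + 0.0142431 + 0.00482001 = 0.741299.
P₀ = e^(−E₀/kT) / Z = 0.639449/0.741299 = 0.8626.

0.8626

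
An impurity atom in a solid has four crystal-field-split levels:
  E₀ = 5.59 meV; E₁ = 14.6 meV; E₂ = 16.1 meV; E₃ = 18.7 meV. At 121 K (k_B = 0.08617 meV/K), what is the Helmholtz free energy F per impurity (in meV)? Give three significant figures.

-2.00 meV

k_BT = 0.08617 × 121 K = 10.427 meV.
Eᵢ/kT = 0.53611, 1.4002, 1.5441, 1.7934.
Z = Σ e^(−Eᵢ/kT) = e^(−0.53611) + e^(−1.4002) + e^(−1.5441) + e^(−1.7934) = 0.58502 + 0.24655 + 0.21350 + 0.16639 = 1.2115.
F = −kT ln Z = −10.427 × ln(1.2115) = −10.427 × 0.19186 = -2.00 meV.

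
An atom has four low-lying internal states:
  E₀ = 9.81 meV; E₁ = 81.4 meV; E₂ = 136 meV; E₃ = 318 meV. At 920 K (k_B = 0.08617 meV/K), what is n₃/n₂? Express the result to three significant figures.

k_BT = 0.08617 × 920 K = 79.276 meV.
n₃/n₂ = exp[−(E₃−E₂)/kT] = exp(−(182 meV)/(79.276 meV)) = exp(-2.2958) = 0.101.

0.101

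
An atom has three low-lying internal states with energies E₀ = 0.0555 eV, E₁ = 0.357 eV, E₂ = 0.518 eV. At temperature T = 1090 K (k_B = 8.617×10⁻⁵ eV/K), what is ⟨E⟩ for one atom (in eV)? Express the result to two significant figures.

0.070 eV

k_BT = 8.617×10⁻⁵ × 1090 K = 0.09393 eV.
Eᵢ/kT = 0.5909, 3.801, 5.515.
Z = Σ e^(−Eᵢ/kT) = e^(−0.5909) + e^(−3.801) + e^(−5.515) = 0.5538 + 0.02235 + 0.004026 = 0.5802.
⟨E⟩ = Σ Eᵢ e^(−Eᵢ/kT) / Z = (0.0555·0.5538 + 0.357·0.02235 + 0.518·0.004026) / 0.5802 = 0.070 eV.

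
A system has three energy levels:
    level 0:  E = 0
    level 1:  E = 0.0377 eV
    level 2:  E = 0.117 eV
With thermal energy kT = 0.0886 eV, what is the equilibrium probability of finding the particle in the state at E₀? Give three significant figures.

0.521

Eᵢ/kT = 0, 0.42551, 1.3205.
Z = Σ e^(−Eᵢ/kT) = e^(−0) + e^(−0.42551) + e^(−1.3205) = 1.0000 + 0.65344 + 0.26700 = 1.9204.
P₀ = e^(−E₀/kT) / Z = 1.0000/1.9204 = 0.521.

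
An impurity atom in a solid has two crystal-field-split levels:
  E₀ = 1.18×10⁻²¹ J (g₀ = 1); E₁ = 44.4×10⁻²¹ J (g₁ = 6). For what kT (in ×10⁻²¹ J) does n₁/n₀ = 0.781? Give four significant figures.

21.20 ×10⁻²¹ J

n₁/n₀ = (g₁/g₀) exp[−(E₁−E₀)/kT] = 0.781.
⇒ (E₁−E₀)/kT = ln((6/1)/0.781) = ln(7.68246) = 2.03894.
kT = 43.22 ×10⁻²¹ J / 2.03894 = 21.20 ×10⁻²¹ J.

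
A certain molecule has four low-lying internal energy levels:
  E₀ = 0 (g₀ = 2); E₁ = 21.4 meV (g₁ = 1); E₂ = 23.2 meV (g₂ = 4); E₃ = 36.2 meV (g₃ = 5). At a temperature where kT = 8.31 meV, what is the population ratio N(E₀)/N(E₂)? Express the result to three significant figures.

n₀/n₂ = (g₀/g₂) exp[−(E₀−E₂)/kT] = (2/4) × exp(−(-23.2 meV)/(8.31 meV)) = (2/4) × exp(2.7918) = 8.16.

8.16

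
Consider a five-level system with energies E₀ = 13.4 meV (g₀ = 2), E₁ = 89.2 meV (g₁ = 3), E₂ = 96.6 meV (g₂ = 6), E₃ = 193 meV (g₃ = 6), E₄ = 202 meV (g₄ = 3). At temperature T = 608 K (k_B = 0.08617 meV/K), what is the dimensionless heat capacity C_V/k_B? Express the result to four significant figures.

k_BT = 0.08617 × 608 K = 52.3914 meV.
Eᵢ/kT = 0.255767, 1.70257, 1.84381, 3.68381, 3.85559.
Z = Σ gᵢe^(−Eᵢ/kT) = 2·e^(−0.255767) + 3·e^(−1.70257) + 6·e^(−1.84381) + 6·e^(−3.68381) + 3·e^(−3.85559) = 1.54864 + 0.546644 + 0.949281 + 0.150762 + 0.0634833 = 3.25881.
⟨E⟩ = 62.3337 meV, ⟨E²⟩ = 6656.39 meV².
C_V/k_B = (⟨E²⟩ − ⟨E⟩²)/(kT)² = (6656.39 − 3885.49)/2744.86 = 1.009.

1.009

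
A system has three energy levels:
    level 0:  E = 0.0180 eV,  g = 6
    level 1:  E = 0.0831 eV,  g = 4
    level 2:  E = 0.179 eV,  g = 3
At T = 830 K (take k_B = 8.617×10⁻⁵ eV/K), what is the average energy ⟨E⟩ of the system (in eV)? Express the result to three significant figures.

k_BT = 8.617×10⁻⁵ × 830 K = 0.071521 eV.
Eᵢ/kT = 0.25167, 1.1619, 2.5028.
Z = Σ gᵢe^(−Eᵢ/kT) = 6·e^(−0.25167) + 4·e^(−1.1619) + 3·e^(−2.5028) = 4.6650 + 1.2516 + 0.24557 = 6.1622.
⟨E⟩ = Σ Eᵢ gᵢe^(−Eᵢ/kT) / Z = (0.0180·4.6650 + 0.0831·1.2516 + 0.179·0.24557) / 6.1622 = 0.0376 eV.

0.0376 eV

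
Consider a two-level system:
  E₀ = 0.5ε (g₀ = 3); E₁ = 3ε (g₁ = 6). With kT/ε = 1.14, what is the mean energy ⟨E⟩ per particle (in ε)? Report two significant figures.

0.96 ε

Eᵢ/kT = 0.4386, 2.632.
Z = Σ gᵢe^(−Eᵢ/kT) = 3·e^(−0.4386) + 6·e^(−2.632) = 1.935 + 0.4316 = 2.367.
⟨E⟩ = Σ Eᵢ gᵢe^(−Eᵢ/kT) / Z = (0.5·1.935 + 3·0.4316) / 2.367 = 0.96 ε.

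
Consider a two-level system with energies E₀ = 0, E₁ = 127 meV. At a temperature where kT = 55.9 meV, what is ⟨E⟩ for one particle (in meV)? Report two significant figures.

12 meV

Eᵢ/kT = 0, 2.272.
Z = Σ e^(−Eᵢ/kT) = e^(−0) + e^(−2.272) = 1.000 + 0.1031 = 1.103.
⟨E⟩ = Σ Eᵢ e^(−Eᵢ/kT) / Z = (0·1.000 + 127·0.1031) / 1.103 = 12 meV.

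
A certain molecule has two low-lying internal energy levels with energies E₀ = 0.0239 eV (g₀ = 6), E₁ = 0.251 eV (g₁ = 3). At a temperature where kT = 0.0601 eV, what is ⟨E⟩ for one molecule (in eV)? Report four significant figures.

Eᵢ/kT = 0.397671, 4.17637.
Z = Σ gᵢe^(−Eᵢ/kT) = 6·e^(−0.397671) + 3·e^(−4.17637) = 4.03130 + 0.0460624 = 4.07736.
⟨E⟩ = Σ Eᵢ gᵢe^(−Eᵢ/kT) / Z = (0.0239·4.03130 + 0.251·0.0460624) / 4.07736 = 0.02647 eV.

0.02647 eV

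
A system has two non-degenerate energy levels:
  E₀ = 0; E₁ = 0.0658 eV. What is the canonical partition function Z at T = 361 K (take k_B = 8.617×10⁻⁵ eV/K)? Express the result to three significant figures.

k_BT = 8.617×10⁻⁵ × 361 K = 0.031107 eV.
Eᵢ/kT = 0, 2.1153.
Z = Σ e^(−Eᵢ/kT) = e^(−0) + e^(−2.1153) = 1.0000 + 0.12060 = 1.1206.

Z = 1.12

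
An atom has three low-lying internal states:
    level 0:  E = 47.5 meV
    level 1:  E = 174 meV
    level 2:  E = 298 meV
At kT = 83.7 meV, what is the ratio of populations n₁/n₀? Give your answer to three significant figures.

0.221

n₁/n₀ = exp[−(E₁−E₀)/kT] = exp(−(126.5 meV)/(83.7 meV)) = exp(-1.5114) = 0.221.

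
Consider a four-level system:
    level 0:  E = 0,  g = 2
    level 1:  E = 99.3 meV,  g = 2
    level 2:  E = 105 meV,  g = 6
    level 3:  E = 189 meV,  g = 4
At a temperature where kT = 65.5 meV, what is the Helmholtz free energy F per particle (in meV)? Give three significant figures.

-88.6 meV

Eᵢ/kT = 0, 1.5160, 1.6031, 2.8855.
Z = Σ gᵢe^(−Eᵢ/kT) = 2·e^(−0) + 2·e^(−1.5160) + 6·e^(−1.6031) + 4·e^(−2.8855) = 2.0000 + 0.43918 + 1.2076 + 0.22331 = 3.8701.
F = −kT ln Z = −65.5 × ln(3.8701) = −65.5 × 1.3533 = -88.6 meV.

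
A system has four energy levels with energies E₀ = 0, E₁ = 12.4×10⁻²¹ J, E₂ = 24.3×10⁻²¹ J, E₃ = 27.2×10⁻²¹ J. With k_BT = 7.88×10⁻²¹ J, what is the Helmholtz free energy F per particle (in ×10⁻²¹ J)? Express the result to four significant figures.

-1.975 ×10⁻²¹ J

Eᵢ/kT = 0, 1.57360, 3.08376, 3.45178.
Z = Σ e^(−Eᵢ/kT) = e^(−0) + e^(−1.57360) + e^(−3.08376) + e^(−3.45178) = 1.00000 + 0.207298 + 0.0457868 + 0.0316892 = 1.28477.
F = −kT ln Z = −7.88 × ln(1.28477) = −7.88 × 0.250580 = -1.975 ×10⁻²¹ J.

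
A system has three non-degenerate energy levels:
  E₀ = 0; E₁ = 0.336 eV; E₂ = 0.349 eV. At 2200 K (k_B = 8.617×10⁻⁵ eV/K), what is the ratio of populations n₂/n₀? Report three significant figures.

k_BT = 8.617×10⁻⁵ × 2200 K = 0.18957 eV.
n₂/n₀ = exp[−(E₂−E₀)/kT] = exp(−(0.349 eV)/(0.18957 eV)) = exp(-1.8410) = 0.159.

0.159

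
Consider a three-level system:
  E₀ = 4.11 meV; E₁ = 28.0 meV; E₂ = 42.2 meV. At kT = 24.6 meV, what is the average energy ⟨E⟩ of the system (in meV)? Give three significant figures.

14.9 meV

Eᵢ/kT = 0.16707, 1.1382, 1.7154.
Z = Σ e^(−Eᵢ/kT) = e^(−0.16707) + e^(−1.1382) + e^(−1.7154) = 0.84614 + 0.32040 + 0.17989 = 1.3464.
⟨E⟩ = Σ Eᵢ e^(−Eᵢ/kT) / Z = (4.11·0.84614 + 28.0·0.32040 + 42.2·0.17989) / 1.3464 = 14.9 meV.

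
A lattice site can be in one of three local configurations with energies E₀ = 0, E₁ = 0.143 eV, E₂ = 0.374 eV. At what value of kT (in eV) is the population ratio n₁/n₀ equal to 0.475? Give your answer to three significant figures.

n₁/n₀ = exp[−(E₁−E₀)/kT] = 0.475.
⇒ (E₁−E₀)/kT = ln(1/0.475) = ln(2.1053) = 0.74446.
kT = 0.143 eV / 0.74446 = 0.192 eV.

0.192 eV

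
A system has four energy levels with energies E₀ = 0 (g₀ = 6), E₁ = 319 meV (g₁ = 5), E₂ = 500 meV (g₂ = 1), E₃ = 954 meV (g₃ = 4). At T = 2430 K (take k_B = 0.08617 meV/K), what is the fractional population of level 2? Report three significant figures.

0.0127

k_BT = 0.08617 × 2430 K = 209.39 meV.
Eᵢ/kT = 0, 1.5235, 2.3879, 4.5561.
Z = Σ gᵢe^(−Eᵢ/kT) = 6·e^(−0) + 5·e^(−1.5235) + 1·e^(−2.3879) + 4·e^(−4.5561) = 6.0000 + 1.0897 + 0.091822 + 0.042012 = 7.2235.
P₂ = g₂ e^(−E₂/kT) / Z = 0.091822/7.2235 = 0.0127.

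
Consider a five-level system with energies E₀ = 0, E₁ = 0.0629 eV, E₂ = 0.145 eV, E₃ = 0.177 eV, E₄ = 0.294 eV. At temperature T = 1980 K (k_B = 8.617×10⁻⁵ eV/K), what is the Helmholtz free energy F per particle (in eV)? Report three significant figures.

k_BT = 8.617×10⁻⁵ × 1980 K = 0.17062 eV.
Eᵢ/kT = 0, 0.36866, 0.84984, 1.0374, 1.7231.
Z = Σ e^(−Eᵢ/kT) = e^(−0) + e^(−0.36866) + e^(−0.84984) + e^(−1.0374) + e^(−1.7231) = 1.0000 + 0.69166 + 0.42748 + 0.35437 + 0.17851 = 2.6520.
F = −kT ln Z = −0.17062 × ln(2.6520) = −0.17062 × 0.97531 = -0.166 eV.

-0.166 eV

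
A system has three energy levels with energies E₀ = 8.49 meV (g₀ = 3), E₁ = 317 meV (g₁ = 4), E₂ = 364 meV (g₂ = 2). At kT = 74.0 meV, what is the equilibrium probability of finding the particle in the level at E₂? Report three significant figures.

Eᵢ/kT = 0.11473, 4.2838, 4.9189.
Z = Σ gᵢe^(−Eᵢ/kT) = 3·e^(−0.11473) + 4·e^(−4.2838) + 2·e^(−4.9189) = 2.6748 + 0.055161 + 0.014614 = 2.7446.
P₂ = g₂ e^(−E₂/kT) / Z = 0.014614/2.7446 = 0.00532.

0.00532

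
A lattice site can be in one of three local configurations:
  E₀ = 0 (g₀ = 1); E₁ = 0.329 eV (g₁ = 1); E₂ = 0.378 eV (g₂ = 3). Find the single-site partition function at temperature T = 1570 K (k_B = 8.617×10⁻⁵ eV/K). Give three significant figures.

Z = 1.27

k_BT = 8.617×10⁻⁵ × 1570 K = 0.13529 eV.
Eᵢ/kT = 0, 2.4318, 2.7940.
Z = Σ gᵢe^(−Eᵢ/kT) = 1·e^(−0) + 1·e^(−2.4318) + 3·e^(−2.7940) = 1.0000 + 0.087879 + 0.18353 = 1.2714.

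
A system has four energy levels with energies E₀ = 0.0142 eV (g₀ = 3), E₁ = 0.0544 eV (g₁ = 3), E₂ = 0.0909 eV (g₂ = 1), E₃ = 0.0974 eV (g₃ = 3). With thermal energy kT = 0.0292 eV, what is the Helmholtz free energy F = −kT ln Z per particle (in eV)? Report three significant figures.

-0.0263 eV

Eᵢ/kT = 0.48630, 1.8630, 3.1130, 3.3356.
Z = Σ gᵢe^(−Eᵢ/kT) = 3·e^(−0.48630) + 3·e^(−1.8630) + 1·e^(−3.1130) + 3·e^(−3.3356) = 1.8447 + 0.46562 + 0.044467 + 0.10678 = 2.4616.
F = −kT ln Z = −0.0292 × ln(2.4616) = −0.0292 × 0.90081 = -0.0263 eV.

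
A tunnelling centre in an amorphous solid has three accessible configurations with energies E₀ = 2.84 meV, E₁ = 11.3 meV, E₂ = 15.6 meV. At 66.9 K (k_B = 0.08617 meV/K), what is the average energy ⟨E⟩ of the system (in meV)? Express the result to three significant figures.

5.34 meV

k_BT = 0.08617 × 66.9 K = 5.7648 meV.
Eᵢ/kT = 0.49265, 1.9602, 2.7061.
Z = Σ e^(−Eᵢ/kT) = e^(−0.49265) + e^(−1.9602) + e^(−2.7061) = 0.61101 + 0.14083 + 0.066797 = 0.81864.
⟨E⟩ = Σ Eᵢ e^(−Eᵢ/kT) / Z = (2.84·0.61101 + 11.3·0.14083 + 15.6·0.066797) / 0.81864 = 5.34 meV.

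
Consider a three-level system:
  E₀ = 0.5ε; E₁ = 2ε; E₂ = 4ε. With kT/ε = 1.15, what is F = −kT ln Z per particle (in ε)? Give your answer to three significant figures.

0.182 ε

Eᵢ/kT = 0.43478, 1.7391, 3.4783.
Z = Σ e^(−Eᵢ/kT) = e^(−0.43478) + e^(−1.7391) + e^(−3.4783) = 0.64741 + 0.17568 + 0.030860 = 0.85395.
F = −kT ln Z = −1.15 × ln(0.85395) = −1.15 × -0.15788 = 0.182 ε.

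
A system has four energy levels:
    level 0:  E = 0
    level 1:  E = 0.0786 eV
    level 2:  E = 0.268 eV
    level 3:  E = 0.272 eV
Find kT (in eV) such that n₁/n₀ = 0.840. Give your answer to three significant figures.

0.451 eV

n₁/n₀ = exp[−(E₁−E₀)/kT] = 0.840.
⇒ (E₁−E₀)/kT = ln(1/0.840) = ln(1.1905) = 0.17437.
kT = 0.0786 eV / 0.17437 = 0.451 eV.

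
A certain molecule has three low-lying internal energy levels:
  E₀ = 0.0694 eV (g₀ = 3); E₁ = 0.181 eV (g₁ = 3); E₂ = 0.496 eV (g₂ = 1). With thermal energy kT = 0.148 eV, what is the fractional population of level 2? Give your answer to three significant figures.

Eᵢ/kT = 0.46892, 1.2230, 3.3514.
Z = Σ gᵢe^(−Eᵢ/kT) = 3·e^(−0.46892) + 3·e^(−1.2230) + 1·e^(−3.3514) = 1.8770 + 0.88304 + 0.035035 = 2.7951.
P₂ = g₂ e^(−E₂/kT) / Z = 0.035035/2.7951 = 0.0125.

0.0125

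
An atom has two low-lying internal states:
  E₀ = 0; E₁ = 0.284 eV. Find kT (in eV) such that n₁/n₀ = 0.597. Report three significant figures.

n₁/n₀ = exp[−(E₁−E₀)/kT] = 0.597.
⇒ (E₁−E₀)/kT = ln(1/0.597) = ln(1.6750) = 0.51581.
kT = 0.284 eV / 0.51581 = 0.551 eV.

0.551 eV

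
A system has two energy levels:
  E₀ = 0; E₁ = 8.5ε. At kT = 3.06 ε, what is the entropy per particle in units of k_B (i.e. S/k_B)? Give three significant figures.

0.223

Eᵢ/kT = 0, 2.7778.
Z = Σ e^(−Eᵢ/kT) = e^(−0) + e^(−2.7778) = 1.0000 + 0.062175 = 1.0622.
⟨E⟩ = Σ EᵢPᵢ = 0.49754 ε.
S/k_B = ln Z + ⟨E⟩/kT = ln(1.0622) + 0.49754/3.06 = 0.060342 + 0.16259 = 0.223.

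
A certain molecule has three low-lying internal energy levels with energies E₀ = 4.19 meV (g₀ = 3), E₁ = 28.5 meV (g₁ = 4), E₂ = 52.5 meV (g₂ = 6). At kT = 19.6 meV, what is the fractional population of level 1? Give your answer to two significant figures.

0.25

Eᵢ/kT = 0.2138, 1.454, 2.679.
Z = Σ gᵢe^(−Eᵢ/kT) = 3·e^(−0.2138) + 4·e^(−1.454) + 6·e^(−2.679) = 2.423 + 0.9345 + 0.4118 = 3.769.
P₁ = g₁ e^(−E₁/kT) / Z = 0.9345/3.769 = 0.25.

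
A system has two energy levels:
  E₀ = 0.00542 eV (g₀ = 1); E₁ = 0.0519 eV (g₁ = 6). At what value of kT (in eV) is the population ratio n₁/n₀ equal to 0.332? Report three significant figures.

0.0161 eV

n₁/n₀ = (g₁/g₀) exp[−(E₁−E₀)/kT] = 0.332.
⇒ (E₁−E₀)/kT = ln((6/1)/0.332) = ln(18.072) = 2.8944.
kT = 0.04648 eV / 2.8944 = 0.0161 eV.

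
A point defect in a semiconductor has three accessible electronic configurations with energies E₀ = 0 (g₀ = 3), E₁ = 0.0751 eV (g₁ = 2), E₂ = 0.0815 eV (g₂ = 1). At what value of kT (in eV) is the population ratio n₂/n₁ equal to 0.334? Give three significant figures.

0.0159 eV

n₂/n₁ = (g₂/g₁) exp[−(E₂−E₁)/kT] = 0.334.
⇒ (E₂−E₁)/kT = ln((1/2)/0.334) = ln(1.4970) = 0.40346.
kT = 0.0064 eV / 0.40346 = 0.0159 eV.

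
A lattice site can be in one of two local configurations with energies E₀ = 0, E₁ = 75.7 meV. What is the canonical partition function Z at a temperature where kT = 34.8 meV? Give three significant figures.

Z = 1.11

Eᵢ/kT = 0, 2.1753.
Z = Σ e^(−Eᵢ/kT) = e^(−0) + e^(−2.1753) = 1.0000 + 0.11357 = 1.1136.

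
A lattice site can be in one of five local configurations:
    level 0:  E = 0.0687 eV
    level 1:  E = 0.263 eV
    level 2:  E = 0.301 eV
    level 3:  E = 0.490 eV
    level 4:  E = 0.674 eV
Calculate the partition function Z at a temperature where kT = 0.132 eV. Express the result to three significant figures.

Z = 0.863

Eᵢ/kT = 0.52045, 1.9924, 2.2803, 3.7121, 5.1061.
Z = Σ e^(−Eᵢ/kT) = e^(−0.52045) + e^(−1.9924) + e^(−2.2803) + e^(−3.7121) + e^(−5.1061) = 0.59425 + 0.13637 + 0.10225 + 0.024426 + 0.0060597 = 0.86336.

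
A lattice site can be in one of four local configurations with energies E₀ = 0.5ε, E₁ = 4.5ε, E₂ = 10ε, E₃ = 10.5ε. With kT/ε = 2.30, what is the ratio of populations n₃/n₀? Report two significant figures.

0.013

n₃/n₀ = exp[−(E₃−E₀)/kT] = exp(−(10.0ε)/(2.30ε)) = exp(-4.348) = 0.013.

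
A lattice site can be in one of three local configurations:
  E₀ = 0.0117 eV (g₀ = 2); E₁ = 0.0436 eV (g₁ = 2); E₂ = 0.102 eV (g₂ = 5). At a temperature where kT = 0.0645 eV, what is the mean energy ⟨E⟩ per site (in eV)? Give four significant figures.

0.04544 eV

Eᵢ/kT = 0.181395, 0.675969, 1.58140.
Z = Σ gᵢe^(−Eᵢ/kT) = 2·e^(−0.181395) + 2·e^(−0.675969) + 5·e^(−1.58140) = 1.66821 + 1.01733 + 1.02843 = 3.71397.
⟨E⟩ = Σ Eᵢ gᵢe^(−Eᵢ/kT) / Z = (0.0117·1.66821 + 0.0436·1.01733 + 0.102·1.02843) / 3.71397 = 0.04544 eV.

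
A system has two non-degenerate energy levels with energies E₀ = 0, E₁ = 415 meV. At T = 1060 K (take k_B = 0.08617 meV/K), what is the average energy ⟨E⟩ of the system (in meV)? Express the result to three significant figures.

4.37 meV

k_BT = 0.08617 × 1060 K = 91.340 meV.
Eᵢ/kT = 0, 4.5435.
Z = Σ e^(−Eᵢ/kT) = e^(−0) + e^(−4.5435) = 1.0000 + 0.010636 = 1.0106.
⟨E⟩ = Σ Eᵢ e^(−Eᵢ/kT) / Z = (0·1.0000 + 415·0.010636) / 1.0106 = 4.37 meV.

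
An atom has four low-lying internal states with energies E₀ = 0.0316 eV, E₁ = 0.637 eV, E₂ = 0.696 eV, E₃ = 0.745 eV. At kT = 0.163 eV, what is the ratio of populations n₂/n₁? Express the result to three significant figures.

n₂/n₁ = exp[−(E₂−E₁)/kT] = exp(−(0.059 eV)/(0.163 eV)) = exp(-0.36196) = 0.696.

0.696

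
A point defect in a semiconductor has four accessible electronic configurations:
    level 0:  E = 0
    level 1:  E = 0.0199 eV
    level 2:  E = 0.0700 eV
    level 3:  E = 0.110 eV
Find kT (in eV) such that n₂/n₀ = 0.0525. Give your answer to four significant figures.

0.02375 eV

n₂/n₀ = exp[−(E₂−E₀)/kT] = 0.0525.
⇒ (E₂−E₀)/kT = ln(1/0.0525) = ln(19.0476) = 2.94694.
kT = 0.0700 eV / 2.94694 = 0.02375 eV.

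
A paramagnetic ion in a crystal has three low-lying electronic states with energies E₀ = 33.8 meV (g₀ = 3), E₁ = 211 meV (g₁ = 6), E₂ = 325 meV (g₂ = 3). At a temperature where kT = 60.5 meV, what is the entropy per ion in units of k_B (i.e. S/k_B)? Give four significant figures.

1.523

Eᵢ/kT = 0.558678, 3.48760, 5.37190.
Z = Σ gᵢe^(−Eᵢ/kT) = 3·e^(−0.558678) + 6·e^(−3.48760) + 3·e^(−5.37190) = 1.71589 + 0.183445 + 0.0139359 = 1.91327.
⟨E⟩ = Σ EᵢPᵢ = 52.9111 meV.
S/k_B = ln Z + ⟨E⟩/kT = ln(1.91327) + 52.9111/60.5 = 0.648814 + 0.874564 = 1.523.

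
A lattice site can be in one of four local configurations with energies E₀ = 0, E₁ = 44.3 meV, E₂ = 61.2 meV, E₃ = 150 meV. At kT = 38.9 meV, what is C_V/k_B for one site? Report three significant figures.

0.554

Eᵢ/kT = 0, 1.1388, 1.5733, 3.8560.
Z = Σ e^(−Eᵢ/kT) = e^(−0) + e^(−1.1388) + e^(−1.5733) + e^(−3.8560) = 1.0000 + 0.32020 + 0.20736 + 0.021152 = 1.5487.
⟨E⟩ = 19.402 meV, ⟨E²⟩ = 1214.5 meV².
C_V/k_B = (⟨E²⟩ − ⟨E⟩²)/(kT)² = (1214.5 − 376.44)/1513.2 = 0.554.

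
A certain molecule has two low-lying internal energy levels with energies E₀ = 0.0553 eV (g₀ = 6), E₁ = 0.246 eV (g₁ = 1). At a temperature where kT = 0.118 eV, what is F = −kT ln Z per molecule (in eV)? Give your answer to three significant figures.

Eᵢ/kT = 0.46864, 2.0847.
Z = Σ gᵢe^(−Eᵢ/kT) = 6·e^(−0.46864) + 1·e^(−2.0847) = 3.7551 + 0.12434 = 3.8794.
F = −kT ln Z = −0.118 × ln(3.8794) = −0.118 × 1.3557 = -0.160 eV.

-0.160 eV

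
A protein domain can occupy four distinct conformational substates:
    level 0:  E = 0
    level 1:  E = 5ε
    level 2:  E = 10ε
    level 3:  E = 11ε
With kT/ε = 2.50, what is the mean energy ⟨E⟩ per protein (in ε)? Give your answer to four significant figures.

0.8533 ε

Eᵢ/kT = 0, 2.00000, 4.00000, 4.40000.
Z = Σ e^(−Eᵢ/kT) = e^(−0) + e^(−2.00000) + e^(−4.00000) + e^(−4.40000) = 1.00000 + 0.135335 + 0.0183156 + 0.0122773 = 1.16593.
⟨E⟩ = Σ Eᵢ e^(−Eᵢ/kT) / Z = (0·1.00000 + 5·0.135335 + 10·0.0183156 + 11·0.0122773) / 1.16593 = 0.8533 ε.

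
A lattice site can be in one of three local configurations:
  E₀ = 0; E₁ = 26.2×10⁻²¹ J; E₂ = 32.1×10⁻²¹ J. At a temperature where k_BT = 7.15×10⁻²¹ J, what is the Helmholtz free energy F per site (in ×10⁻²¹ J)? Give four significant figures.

Eᵢ/kT = 0, 3.66434, 4.48951.
Z = Σ e^(−Eᵢ/kT) = e^(−0) + e^(−3.66434) + e^(−4.48951) = 1.00000 + 0.0256211 + 0.0112261 = 1.03685.
F = −kT ln Z = −7.15 × ln(1.03685) = −7.15 × 0.0361873 = -0.2587 ×10⁻²¹ J.

-0.2587 ×10⁻²¹ J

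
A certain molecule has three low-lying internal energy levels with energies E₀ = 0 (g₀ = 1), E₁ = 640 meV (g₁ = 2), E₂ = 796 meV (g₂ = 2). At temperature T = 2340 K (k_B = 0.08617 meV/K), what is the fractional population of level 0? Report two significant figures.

k_BT = 0.08617 × 2340 K = 201.6 meV.
Eᵢ/kT = 0, 3.175, 3.948.
Z = Σ gᵢe^(−Eᵢ/kT) = 1·e^(−0) + 2·e^(−3.175) + 2·e^(−3.948) = 1.000 + 0.08359 + 0.03859 = 1.122.
P₀ = g₀ e^(−E₀/kT) / Z = 1.000/1.122 = 0.89.

0.89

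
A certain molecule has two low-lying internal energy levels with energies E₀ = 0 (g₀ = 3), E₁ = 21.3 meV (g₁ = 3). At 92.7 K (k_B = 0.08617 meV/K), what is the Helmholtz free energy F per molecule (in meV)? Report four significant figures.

-9.312 meV

k_BT = 0.08617 × 92.7 K = 7.98796 meV.
Eᵢ/kT = 0, 2.66651.
Z = Σ gᵢe^(−Eᵢ/kT) = 3·e^(−0) + 3·e^(−2.66651) = 3.00000 + 0.208483 = 3.20848.
F = −kT ln Z = −7.98796 × ln(3.20848) = −7.98796 × 1.16580 = -9.312 meV.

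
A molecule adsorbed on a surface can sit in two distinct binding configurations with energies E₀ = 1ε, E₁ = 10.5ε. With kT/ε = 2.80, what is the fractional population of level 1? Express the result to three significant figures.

Eᵢ/kT = 0.35714, 3.7500.
Z = Σ e^(−Eᵢ/kT) = e^(−0.35714) + e^(−3.7500) = 0.69967 + 0.023518 = 0.72319.
P₁ = e^(−E₁/kT) / Z = 0.023518/0.72319 = 0.0325.

0.0325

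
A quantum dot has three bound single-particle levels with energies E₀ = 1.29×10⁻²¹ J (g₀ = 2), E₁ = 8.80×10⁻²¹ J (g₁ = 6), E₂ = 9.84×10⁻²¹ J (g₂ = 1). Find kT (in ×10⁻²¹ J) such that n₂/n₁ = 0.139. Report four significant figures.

n₂/n₁ = (g₂/g₁) exp[−(E₂−E₁)/kT] = 0.139.
⇒ (E₂−E₁)/kT = ln((1/6)/0.139) = ln(1.19904) = 0.181521.
kT = 1.04 ×10⁻²¹ J / 0.181521 = 5.729 ×10⁻²¹ J.

5.729 ×10⁻²¹ J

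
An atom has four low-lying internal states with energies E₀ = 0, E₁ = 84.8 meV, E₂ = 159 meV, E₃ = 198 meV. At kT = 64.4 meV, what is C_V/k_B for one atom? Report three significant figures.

Eᵢ/kT = 0, 1.3168, 2.4689, 3.0745.
Z = Σ e^(−Eᵢ/kT) = e^(−0) + e^(−1.3168) + e^(−2.4689) + e^(−3.0745) = 1.0000 + 0.26799 + 0.084678 + 0.046213 = 1.3989.
⟨E⟩ = 32.411 meV, ⟨E²⟩ = 4203.0 meV².
C_V/k_B = (⟨E²⟩ − ⟨E⟩²)/(kT)² = (4203.0 − 1050.5)/4147.4 = 0.760.

0.760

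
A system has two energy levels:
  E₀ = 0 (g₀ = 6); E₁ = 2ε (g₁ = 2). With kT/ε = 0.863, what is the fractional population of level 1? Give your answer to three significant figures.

Eᵢ/kT = 0, 2.3175.
Z = Σ gᵢe^(−Eᵢ/kT) = 6·e^(−0) + 2·e^(−2.3175) = 6.0000 + 0.19704 = 6.1970.
P₁ = g₁ e^(−E₁/kT) / Z = 0.19704/6.1970 = 0.0318.

0.0318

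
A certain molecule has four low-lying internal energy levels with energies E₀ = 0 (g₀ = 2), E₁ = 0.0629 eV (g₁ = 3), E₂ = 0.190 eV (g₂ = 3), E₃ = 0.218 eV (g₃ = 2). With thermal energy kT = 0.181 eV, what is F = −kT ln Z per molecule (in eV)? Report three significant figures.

Eᵢ/kT = 0, 0.34751, 1.0497, 1.2044.
Z = Σ gᵢe^(−Eᵢ/kT) = 2·e^(−0) + 3·e^(−0.34751) + 3·e^(−1.0497) + 2·e^(−1.2044) = 2.0000 + 2.1193 + 1.0501 + 0.59974 = 5.7691.
F = −kT ln Z = −0.181 × ln(5.7691) = −0.181 × 1.7525 = -0.317 eV.

-0.317 eV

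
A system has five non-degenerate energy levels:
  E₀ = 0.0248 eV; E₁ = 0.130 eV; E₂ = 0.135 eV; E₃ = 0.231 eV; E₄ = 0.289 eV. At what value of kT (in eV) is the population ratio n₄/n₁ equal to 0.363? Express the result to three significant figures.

n₄/n₁ = exp[−(E₄−E₁)/kT] = 0.363.
⇒ (E₄−E₁)/kT = ln(1/0.363) = ln(2.7548) = 1.0133.
kT = 0.159 eV / 1.0133 = 0.157 eV.

0.157 eV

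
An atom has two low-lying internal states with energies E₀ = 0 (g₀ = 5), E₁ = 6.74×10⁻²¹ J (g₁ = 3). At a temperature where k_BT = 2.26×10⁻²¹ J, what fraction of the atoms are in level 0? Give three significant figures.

0.970

Eᵢ/kT = 0, 2.9823.
Z = Σ gᵢe^(−Eᵢ/kT) = 5·e^(−0) + 3·e^(−2.9823) = 5.0000 + 0.15203 = 5.1520.
P₀ = g₀ e^(−E₀/kT) / Z = 5.0000/5.1520 = 0.970.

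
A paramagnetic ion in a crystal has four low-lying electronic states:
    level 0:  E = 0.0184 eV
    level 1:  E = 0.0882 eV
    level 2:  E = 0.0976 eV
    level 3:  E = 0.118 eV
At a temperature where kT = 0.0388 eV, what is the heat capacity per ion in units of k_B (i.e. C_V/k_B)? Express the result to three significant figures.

Eᵢ/kT = 0.47423, 2.2732, 2.5155, 3.0412.
Z = Σ e^(−Eᵢ/kT) = e^(−0.47423) + e^(−2.2732) + e^(−2.5155) + e^(−3.0412) = 0.62236 + 0.10298 + 0.080822 + 0.047778 = 0.85394.
⟨E⟩ = 0.039886 eV, ⟨E²⟩ = 0.0028655 eV².
C_V/k_B = (⟨E²⟩ − ⟨E⟩²)/(kT)² = (0.0028655 − 0.0015909)/0.0015054 = 0.847.

0.847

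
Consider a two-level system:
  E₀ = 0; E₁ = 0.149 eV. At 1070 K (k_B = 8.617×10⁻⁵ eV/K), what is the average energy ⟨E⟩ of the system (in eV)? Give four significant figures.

k_BT = 8.617×10⁻⁵ × 1070 K = 0.0922019 eV.
Eᵢ/kT = 0, 1.61602.
Z = Σ e^(−Eᵢ/kT) = e^(−0) + e^(−1.61602) = 1.00000 + 0.198688 = 1.19869.
⟨E⟩ = Σ Eᵢ e^(−Eᵢ/kT) / Z = (0·1.00000 + 0.149·0.198688) / 1.19869 = 0.02470 eV.

0.02470 eV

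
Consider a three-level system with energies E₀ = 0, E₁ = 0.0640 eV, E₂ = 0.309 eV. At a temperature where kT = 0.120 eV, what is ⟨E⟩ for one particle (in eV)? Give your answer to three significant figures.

Eᵢ/kT = 0, 0.53333, 2.5750.
Z = Σ e^(−Eᵢ/kT) = e^(−0) + e^(−0.53333) + e^(−2.5750) = 1.0000 + 0.58665 + 0.076154 = 1.6628.
⟨E⟩ = Σ Eᵢ e^(−Eᵢ/kT) / Z = (0·1.0000 + 0.0640·0.58665 + 0.309·0.076154) / 1.6628 = 0.0367 eV.

0.0367 eV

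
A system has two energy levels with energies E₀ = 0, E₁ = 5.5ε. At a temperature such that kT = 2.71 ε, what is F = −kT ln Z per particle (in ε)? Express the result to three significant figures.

Eᵢ/kT = 0, 2.0295.
Z = Σ e^(−Eᵢ/kT) = e^(−0) + e^(−2.0295) = 1.0000 + 0.13140 = 1.1314.
F = −kT ln Z = −2.71 × ln(1.1314) = −2.71 × 0.12346 = -0.335 ε.

-0.335 ε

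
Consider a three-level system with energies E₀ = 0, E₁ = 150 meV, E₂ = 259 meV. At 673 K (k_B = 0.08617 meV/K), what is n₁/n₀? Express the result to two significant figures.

0.075

k_BT = 0.08617 × 673 K = 57.99 meV.
n₁/n₀ = exp[−(E₁−E₀)/kT] = exp(−(150 meV)/(57.99 meV)) = exp(-2.587) = 0.075.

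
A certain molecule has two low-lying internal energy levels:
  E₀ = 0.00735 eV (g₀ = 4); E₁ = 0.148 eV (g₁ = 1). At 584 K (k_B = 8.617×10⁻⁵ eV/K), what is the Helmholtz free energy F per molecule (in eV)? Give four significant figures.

-0.06318 eV

k_BT = 8.617×10⁻⁵ × 584 K = 0.0503233 eV.
Eᵢ/kT = 0.146056, 2.94098.
Z = Σ gᵢe^(−Eᵢ/kT) = 4·e^(−0.146056) + 1·e^(−2.94098) = 3.45644 + 0.0528139 = 3.50925.
F = −kT ln Z = −0.0503233 × ln(3.50925) = −0.0503233 × 1.25540 = -0.06318 eV.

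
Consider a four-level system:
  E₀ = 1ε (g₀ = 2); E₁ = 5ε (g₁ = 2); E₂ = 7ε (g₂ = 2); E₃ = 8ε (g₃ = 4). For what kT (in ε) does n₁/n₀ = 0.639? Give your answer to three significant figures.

n₁/n₀ = (g₁/g₀) exp[−(E₁−E₀)/kT] = 0.639.
⇒ (E₁−E₀)/kT = ln((2/2)/0.639) = ln(1.5649) = 0.44782.
kT = 4ε / 0.44782 = 8.93 ε.

8.93 ε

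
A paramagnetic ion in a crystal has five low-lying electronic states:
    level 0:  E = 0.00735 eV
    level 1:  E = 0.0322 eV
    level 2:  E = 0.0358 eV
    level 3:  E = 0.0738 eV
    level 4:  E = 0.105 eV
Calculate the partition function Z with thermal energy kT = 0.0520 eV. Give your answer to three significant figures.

Z = 2.28

Eᵢ/kT = 0.14135, 0.61923, 0.68846, 1.4192, 2.0192.
Z = Σ e^(−Eᵢ/kT) = e^(−0.14135) + e^(−0.61923) + e^(−0.68846) + e^(−1.4192) + e^(−2.0192) = 0.86819 + 0.53836 + 0.50235 + 0.24191 + 0.13276 = 2.2836.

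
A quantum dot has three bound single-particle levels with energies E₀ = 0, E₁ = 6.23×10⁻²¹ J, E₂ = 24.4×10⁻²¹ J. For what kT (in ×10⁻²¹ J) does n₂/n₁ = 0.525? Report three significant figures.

28.2 ×10⁻²¹ J

n₂/n₁ = exp[−(E₂−E₁)/kT] = 0.525.
⇒ (E₂−E₁)/kT = ln(1/0.525) = ln(1.9048) = 0.64438.
kT = 18.17 ×10⁻²¹ J / 0.64438 = 28.2 ×10⁻²¹ J.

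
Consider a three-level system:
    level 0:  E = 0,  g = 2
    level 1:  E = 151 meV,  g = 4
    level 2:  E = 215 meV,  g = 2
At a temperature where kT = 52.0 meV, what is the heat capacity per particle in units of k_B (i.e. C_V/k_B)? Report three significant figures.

0.948

Eᵢ/kT = 0, 2.9038, 4.1346.
Z = Σ gᵢe^(−Eᵢ/kT) = 2·e^(−0) + 4·e^(−2.9038) + 2·e^(−4.1346) = 2.0000 + 0.21926 + 0.032018 = 2.2513.
⟨E⟩ = 17.764 meV, ⟨E²⟩ = 2878.1 meV².
C_V/k_B = (⟨E²⟩ − ⟨E⟩²)/(kT)² = (2878.1 − 315.56)/2704.0 = 0.948.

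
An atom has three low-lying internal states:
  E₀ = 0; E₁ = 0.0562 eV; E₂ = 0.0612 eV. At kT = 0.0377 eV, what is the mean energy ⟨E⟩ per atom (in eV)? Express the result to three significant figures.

0.0174 eV

Eᵢ/kT = 0, 1.4907, 1.6233.
Z = Σ e^(−Eᵢ/kT) = e^(−0) + e^(−1.4907) + e^(−1.6233) = 1.0000 + 0.22521 + 0.19725 = 1.4225.
⟨E⟩ = Σ Eᵢ e^(−Eᵢ/kT) / Z = (0·1.0000 + 0.0562·0.22521 + 0.0612·0.19725) / 1.4225 = 0.0174 eV.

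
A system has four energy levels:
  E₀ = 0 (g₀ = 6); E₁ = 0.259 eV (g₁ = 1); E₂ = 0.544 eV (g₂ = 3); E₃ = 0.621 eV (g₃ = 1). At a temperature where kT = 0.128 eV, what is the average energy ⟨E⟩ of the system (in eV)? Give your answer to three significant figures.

Eᵢ/kT = 0, 2.0234, 4.2500, 4.8516.
Z = Σ gᵢe^(−Eᵢ/kT) = 6·e^(−0) + 1·e^(−2.0234) + 3·e^(−4.2500) + 1·e^(−4.8516) = 6.0000 + 0.13221 + 0.042793 + 0.0078159 = 6.1828.
⟨E⟩ = Σ Eᵢ gᵢe^(−Eᵢ/kT) / Z = (0·6.0000 + 0.259·0.13221 + 0.544·0.042793 + 0.621·0.0078159) / 6.1828 = 0.0101 eV.

0.0101 eV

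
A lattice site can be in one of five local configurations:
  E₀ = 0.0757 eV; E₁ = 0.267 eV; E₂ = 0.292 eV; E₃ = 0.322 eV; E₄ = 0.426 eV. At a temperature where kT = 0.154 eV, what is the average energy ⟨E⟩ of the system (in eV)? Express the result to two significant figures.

Eᵢ/kT = 0.4916, 1.734, 1.896, 2.091, 2.766.
Z = Σ e^(−Eᵢ/kT) = e^(−0.4916) + e^(−1.734) + e^(−1.896) + e^(−2.091) + e^(−2.766) = 0.6116 + 0.1766 + 0.1502 + 0.1236 + 0.06291 = 1.125.
⟨E⟩ = Σ Eᵢ e^(−Eᵢ/kT) / Z = (0.0757·0.6116 + 0.267·0.1766 + 0.292·0.1502 + 0.322·0.1236 + 0.426·0.06291) / 1.125 = 0.18 eV.

0.18 eV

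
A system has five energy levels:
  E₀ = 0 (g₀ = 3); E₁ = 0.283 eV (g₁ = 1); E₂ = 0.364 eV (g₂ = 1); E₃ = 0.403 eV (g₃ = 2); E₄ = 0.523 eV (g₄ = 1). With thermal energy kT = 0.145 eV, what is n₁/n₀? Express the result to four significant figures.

0.04734

n₁/n₀ = (g₁/g₀) exp[−(E₁−E₀)/kT] = (1/3) × exp(−(0.283 eV)/(0.145 eV)) = (1/3) × exp(-1.95172) = 0.04734.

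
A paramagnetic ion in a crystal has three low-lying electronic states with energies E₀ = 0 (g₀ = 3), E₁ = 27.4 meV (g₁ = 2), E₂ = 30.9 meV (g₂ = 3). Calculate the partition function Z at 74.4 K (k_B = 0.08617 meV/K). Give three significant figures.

Z = 3.05

k_BT = 0.08617 × 74.4 K = 6.4110 meV.
Eᵢ/kT = 0, 4.2739, 4.8198.
Z = Σ gᵢe^(−Eᵢ/kT) = 3·e^(−0) + 2·e^(−4.2739) + 3·e^(−4.8198) = 3.0000 + 0.027855 + 0.024205 = 3.0521.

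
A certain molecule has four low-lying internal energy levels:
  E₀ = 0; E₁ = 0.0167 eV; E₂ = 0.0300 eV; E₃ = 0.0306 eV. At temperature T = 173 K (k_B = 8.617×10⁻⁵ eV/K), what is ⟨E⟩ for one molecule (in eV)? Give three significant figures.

0.00843 eV

k_BT = 8.617×10⁻⁵ × 173 K = 0.014907 eV.
Eᵢ/kT = 0, 1.1203, 2.0125, 2.0527.
Z = Σ e^(−Eᵢ/kT) = e^(−0) + e^(−1.1203) + e^(−2.0125) + e^(−2.0527) = 1.0000 + 0.32618 + 0.13365 + 0.12839 = 1.5882.
⟨E⟩ = Σ Eᵢ e^(−Eᵢ/kT) / Z = (0·1.0000 + 0.0167·0.32618 + 0.0300·0.13365 + 0.0306·0.12839) / 1.5882 = 0.00843 eV.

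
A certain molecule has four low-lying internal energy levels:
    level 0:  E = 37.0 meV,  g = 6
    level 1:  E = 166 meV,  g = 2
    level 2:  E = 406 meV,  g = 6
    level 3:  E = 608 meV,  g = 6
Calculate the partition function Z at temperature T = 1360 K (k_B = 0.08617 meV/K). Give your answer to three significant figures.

Z = 5.08

k_BT = 0.08617 × 1360 K = 117.19 meV.
Eᵢ/kT = 0.31573, 1.4165, 3.4645, 5.1882.
Z = Σ gᵢe^(−Eᵢ/kT) = 6·e^(−0.31573) + 2·e^(−1.4165) + 6·e^(−3.4645) + 6·e^(−5.1882) = 4.3755 + 0.48512 + 0.18773 + 0.033492 = 5.0818.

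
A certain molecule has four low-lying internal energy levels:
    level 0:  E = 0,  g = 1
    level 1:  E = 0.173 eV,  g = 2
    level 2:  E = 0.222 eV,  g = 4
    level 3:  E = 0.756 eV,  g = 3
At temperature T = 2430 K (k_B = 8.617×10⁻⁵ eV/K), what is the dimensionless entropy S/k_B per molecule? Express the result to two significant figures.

k_BT = 8.617×10⁻⁵ × 2430 K = 0.2094 eV.
Eᵢ/kT = 0, 0.8262, 1.060, 3.610.
Z = Σ gᵢe^(−Eᵢ/kT) = 1·e^(−0) + 2·e^(−0.8262) + 4·e^(−1.060) + 3·e^(−3.610) = 1.000 + 0.8754 + 1.386 + 0.08116 = 3.343.
⟨E⟩ = Σ EᵢPᵢ = 0.1557 eV.
S/k_B = ln Z + ⟨E⟩/kT = ln(3.343) + 0.1557/0.2094 = 1.207 + 0.7436 = 2.0.

2.0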